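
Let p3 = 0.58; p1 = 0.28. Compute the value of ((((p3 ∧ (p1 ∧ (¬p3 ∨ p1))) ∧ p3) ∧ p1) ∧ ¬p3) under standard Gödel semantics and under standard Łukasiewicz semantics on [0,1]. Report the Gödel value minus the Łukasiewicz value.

-0.28

Gödel evaluation:
  ¬p3: Gödel ¬ of 0.58 = 0 (operand ≠ 0)
  (¬p3 ∨ p1) = max(0, 0.28) = 0.28
  (p1 ∧ (¬p3 ∨ p1)) = min(0.28, 0.28) = 0.28
  (p3 ∧ (p1 ∧ (¬p3 ∨ p1))) = min(0.58, 0.28) = 0.28
  ((p3 ∧ (p1 ∧ (¬p3 ∨ p1))) ∧ p3) = min(0.28, 0.58) = 0.28
  (((p3 ∧ (p1 ∧ (¬p3 ∨ p1))) ∧ p3) ∧ p1) = min(0.28, 0.28) = 0.28
  ¬p3: Gödel ¬ of 0.58 = 0 (operand ≠ 0)
  ((((p3 ∧ (p1 ∧ (¬p3 ∨ p1))) ∧ p3) ∧ p1) ∧ ¬p3) = min(0.28, 0) = 0
  Gödel value = 0
Łukasiewicz evaluation:
  ¬p3: Łukasiewicz ¬ gives 1 − 0.58 = 0.42
  (¬p3 ∨ p1) = max(0.42, 0.28) = 0.42
  (p1 ∧ (¬p3 ∨ p1)) = min(0.28, 0.42) = 0.28
  (p3 ∧ (p1 ∧ (¬p3 ∨ p1))) = min(0.58, 0.28) = 0.28
  ((p3 ∧ (p1 ∧ (¬p3 ∨ p1))) ∧ p3) = min(0.28, 0.58) = 0.28
  (((p3 ∧ (p1 ∧ (¬p3 ∨ p1))) ∧ p3) ∧ p1) = min(0.28, 0.28) = 0.28
  ¬p3: Łukasiewicz ¬ gives 1 − 0.58 = 0.42
  ((((p3 ∧ (p1 ∧ (¬p3 ∨ p1))) ∧ p3) ∧ p1) ∧ ¬p3) = min(0.28, 0.42) = 0.28
  Łukasiewicz value = 0.28
Difference: 0 − 0.28 = -0.28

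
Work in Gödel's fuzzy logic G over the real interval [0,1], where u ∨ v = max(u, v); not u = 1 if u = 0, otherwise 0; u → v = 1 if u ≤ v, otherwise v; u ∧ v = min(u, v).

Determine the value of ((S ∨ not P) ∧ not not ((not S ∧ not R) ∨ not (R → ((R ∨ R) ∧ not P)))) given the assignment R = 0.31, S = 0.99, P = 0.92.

0.99

not P: Gödel ¬ of 0.92 = 0 (operand ≠ 0)
(S ∨ not P) = max(0.99, 0) = 0.99
not S: Gödel ¬ of 0.99 = 0 (operand ≠ 0)
not R: Gödel ¬ of 0.31 = 0 (operand ≠ 0)
(not S ∧ not R) = min(0, 0) = 0
(R ∨ R) = max(0.31, 0.31) = 0.31
not P: Gödel ¬ of 0.92 = 0 (operand ≠ 0)
((R ∨ R) ∧ not P) = min(0.31, 0) = 0
(R → ((R ∨ R) ∧ not P)): 0.31 > 0, so result = 0
not (R → ((R ∨ R) ∧ not P)): Gödel ¬ of 0 = 1 (operand is 0)
((not S ∧ not R) ∨ not (R → ((R ∨ R) ∧ not P))) = max(0, 1) = 1
not ((not S ∧ not R) ∨ not (R → ((R ∨ R) ∧ not P))): Gödel ¬ of 1 = 0 (operand ≠ 0)
not not ((not S ∧ not R) ∨ not (R → ((R ∨ R) ∧ not P))): Gödel ¬ of 0 = 1 (operand is 0)
((S ∨ not P) ∧ not not ((not S ∧ not R) ∨ not (R → ((R ∨ R) ∧ not P)))) = min(0.99, 1) = 0.99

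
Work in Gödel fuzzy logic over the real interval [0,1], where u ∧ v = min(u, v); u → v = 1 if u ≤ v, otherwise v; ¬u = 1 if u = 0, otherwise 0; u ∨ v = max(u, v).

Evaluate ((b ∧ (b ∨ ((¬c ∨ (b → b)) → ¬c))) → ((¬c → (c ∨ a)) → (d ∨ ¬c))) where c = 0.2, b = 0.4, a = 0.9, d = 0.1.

¬c: Gödel ¬ of 0.2 = 0 (operand ≠ 0)
(b → b): 0.4 ≤ 0.4, so result = 1
(¬c ∨ (b → b)) = max(0, 1) = 1
¬c: Gödel ¬ of 0.2 = 0 (operand ≠ 0)
((¬c ∨ (b → b)) → ¬c): 1 > 0, so result = 0
(b ∨ ((¬c ∨ (b → b)) → ¬c)) = max(0.4, 0) = 0.4
(b ∧ (b ∨ ((¬c ∨ (b → b)) → ¬c))) = min(0.4, 0.4) = 0.4
¬c: Gödel ¬ of 0.2 = 0 (operand ≠ 0)
(c ∨ a) = max(0.2, 0.9) = 0.9
(¬c → (c ∨ a)): 0 ≤ 0.9, so result = 1
¬c: Gödel ¬ of 0.2 = 0 (operand ≠ 0)
(d ∨ ¬c) = max(0.1, 0) = 0.1
((¬c → (c ∨ a)) → (d ∨ ¬c)): 1 > 0.1, so result = 0.1
((b ∧ (b ∨ ((¬c ∨ (b → b)) → ¬c))) → ((¬c → (c ∨ a)) → (d ∨ ¬c))): 0.4 > 0.1, so result = 0.1

0.10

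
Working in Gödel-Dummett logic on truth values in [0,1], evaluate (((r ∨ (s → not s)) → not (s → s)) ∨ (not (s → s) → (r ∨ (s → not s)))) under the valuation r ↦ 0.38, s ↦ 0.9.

1.00

not s: Gödel ¬ of 0.9 = 0 (operand ≠ 0)
(s → not s): 0.9 > 0, so result = 0
(r ∨ (s → not s)) = max(0.38, 0) = 0.38
(s → s): 0.9 ≤ 0.9, so result = 1
not (s → s): Gödel ¬ of 1 = 0 (operand ≠ 0)
((r ∨ (s → not s)) → not (s → s)): 0.38 > 0, so result = 0
(s → s): 0.9 ≤ 0.9, so result = 1
not (s → s): Gödel ¬ of 1 = 0 (operand ≠ 0)
not s: Gödel ¬ of 0.9 = 0 (operand ≠ 0)
(s → not s): 0.9 > 0, so result = 0
(r ∨ (s → not s)) = max(0.38, 0) = 0.38
(not (s → s) → (r ∨ (s → not s))): 0 ≤ 0.38, so result = 1
(((r ∨ (s → not s)) → not (s → s)) ∨ (not (s → s) → (r ∨ (s → not s)))) = max(0, 1) = 1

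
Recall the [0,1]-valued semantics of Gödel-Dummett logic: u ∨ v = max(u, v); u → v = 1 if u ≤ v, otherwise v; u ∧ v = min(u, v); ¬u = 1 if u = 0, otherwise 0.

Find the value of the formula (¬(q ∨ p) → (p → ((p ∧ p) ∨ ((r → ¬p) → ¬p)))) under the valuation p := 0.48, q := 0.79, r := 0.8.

(q ∨ p) = max(0.79, 0.48) = 0.79
¬(q ∨ p): Gödel ¬ of 0.79 = 0 (operand ≠ 0)
(p ∧ p) = min(0.48, 0.48) = 0.48
¬p: Gödel ¬ of 0.48 = 0 (operand ≠ 0)
(r → ¬p): 0.8 > 0, so result = 0
¬p: Gödel ¬ of 0.48 = 0 (operand ≠ 0)
((r → ¬p) → ¬p): 0 ≤ 0, so result = 1
((p ∧ p) ∨ ((r → ¬p) → ¬p)) = max(0.48, 1) = 1
(p → ((p ∧ p) ∨ ((r → ¬p) → ¬p))): 0.48 ≤ 1, so result = 1
(¬(q ∨ p) → (p → ((p ∧ p) ∨ ((r → ¬p) → ¬p)))): 0 ≤ 1, so result = 1

1.00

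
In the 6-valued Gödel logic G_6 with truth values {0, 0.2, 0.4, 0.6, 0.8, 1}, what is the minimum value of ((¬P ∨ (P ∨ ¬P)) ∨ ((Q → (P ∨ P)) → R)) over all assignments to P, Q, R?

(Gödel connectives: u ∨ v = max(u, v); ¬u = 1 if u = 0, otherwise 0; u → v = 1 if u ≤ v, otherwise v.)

0.20

The minimum is attained at P = 0.2, Q = 0, R = 0:
  ¬P: Gödel ¬ of 0.2 = 0 (operand ≠ 0)
  ¬P: Gödel ¬ of 0.2 = 0 (operand ≠ 0)
  (P ∨ ¬P) = max(0.2, 0) = 0.2
  (¬P ∨ (P ∨ ¬P)) = max(0, 0.2) = 0.2
  (P ∨ P) = max(0.2, 0.2) = 0.2
  (Q → (P ∨ P)): 0 ≤ 0.2, so result = 1
  ((Q → (P ∨ P)) → R): 1 > 0, so result = 0
  ((¬P ∨ (P ∨ ¬P)) ∨ ((Q → (P ∨ P)) → R)) = max(0.2, 0) = 0.2
Checking all 216 assignments confirms none give a value below 0.20.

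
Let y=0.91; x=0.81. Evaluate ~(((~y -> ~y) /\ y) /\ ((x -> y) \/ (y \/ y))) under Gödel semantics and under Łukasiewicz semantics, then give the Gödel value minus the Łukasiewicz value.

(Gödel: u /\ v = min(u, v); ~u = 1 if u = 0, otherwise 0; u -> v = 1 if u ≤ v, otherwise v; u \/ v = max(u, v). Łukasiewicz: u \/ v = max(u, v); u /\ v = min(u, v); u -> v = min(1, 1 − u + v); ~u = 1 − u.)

Gödel evaluation:
  ~y: Gödel ¬ of 0.91 = 0 (operand ≠ 0)
  ~y: Gödel ¬ of 0.91 = 0 (operand ≠ 0)
  (~y -> ~y): 0 ≤ 0, so result = 1
  ((~y -> ~y) /\ y) = min(1, 0.91) = 0.91
  (x -> y): 0.81 ≤ 0.91, so result = 1
  (y \/ y) = max(0.91, 0.91) = 0.91
  ((x -> y) \/ (y \/ y)) = max(1, 0.91) = 1
  (((~y -> ~y) /\ y) /\ ((x -> y) \/ (y \/ y))) = min(0.91, 1) = 0.91
  ~(((~y -> ~y) /\ y) /\ ((x -> y) \/ (y \/ y))): Gödel ¬ of 0.91 = 0 (operand ≠ 0)
  Gödel value = 0
Łukasiewicz evaluation:
  ~y: Łukasiewicz ¬ gives 1 − 0.91 = 0.09
  ~y: Łukasiewicz ¬ gives 1 − 0.91 = 0.09
  (~y -> ~y): min(1, 1 − 0.09 + 0.09) = 1
  ((~y -> ~y) /\ y) = min(1, 0.91) = 0.91
  (x -> y): min(1, 1 − 0.81 + 0.91) = 1
  (y \/ y) = max(0.91, 0.91) = 0.91
  ((x -> y) \/ (y \/ y)) = max(1, 0.91) = 1
  (((~y -> ~y) /\ y) /\ ((x -> y) \/ (y \/ y))) = min(0.91, 1) = 0.91
  ~(((~y -> ~y) /\ y) /\ ((x -> y) \/ (y \/ y))): Łukasiewicz ¬ gives 1 − 0.91 = 0.09
  Łukasiewicz value = 0.09
Difference: 0 − 0.09 = -0.09

-0.09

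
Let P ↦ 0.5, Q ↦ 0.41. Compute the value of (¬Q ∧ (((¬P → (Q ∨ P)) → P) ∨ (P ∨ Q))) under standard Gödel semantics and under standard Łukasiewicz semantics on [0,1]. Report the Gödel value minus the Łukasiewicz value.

Gödel evaluation:
  ¬Q: Gödel ¬ of 0.41 = 0 (operand ≠ 0)
  ¬P: Gödel ¬ of 0.5 = 0 (operand ≠ 0)
  (Q ∨ P) = max(0.41, 0.5) = 0.5
  (¬P → (Q ∨ P)): 0 ≤ 0.5, so result = 1
  ((¬P → (Q ∨ P)) → P): 1 > 0.5, so result = 0.5
  (P ∨ Q) = max(0.5, 0.41) = 0.5
  (((¬P → (Q ∨ P)) → P) ∨ (P ∨ Q)) = max(0.5, 0.5) = 0.5
  (¬Q ∧ (((¬P → (Q ∨ P)) → P) ∨ (P ∨ Q))) = min(0, 0.5) = 0
  Gödel value = 0
Łukasiewicz evaluation:
  ¬Q: Łukasiewicz ¬ gives 1 − 0.41 = 0.59
  ¬P: Łukasiewicz ¬ gives 1 − 0.5 = 0.5
  (Q ∨ P) = max(0.41, 0.5) = 0.5
  (¬P → (Q ∨ P)): min(1, 1 − 0.5 + 0.5) = 1
  ((¬P → (Q ∨ P)) → P): min(1, 1 − 1 + 0.5) = 0.5
  (P ∨ Q) = max(0.5, 0.41) = 0.5
  (((¬P → (Q ∨ P)) → P) ∨ (P ∨ Q)) = max(0.5, 0.5) = 0.5
  (¬Q ∧ (((¬P → (Q ∨ P)) → P) ∨ (P ∨ Q))) = min(0.59, 0.5) = 0.5
  Łukasiewicz value = 0.5
Difference: 0 − 0.5 = -0.50

-0.50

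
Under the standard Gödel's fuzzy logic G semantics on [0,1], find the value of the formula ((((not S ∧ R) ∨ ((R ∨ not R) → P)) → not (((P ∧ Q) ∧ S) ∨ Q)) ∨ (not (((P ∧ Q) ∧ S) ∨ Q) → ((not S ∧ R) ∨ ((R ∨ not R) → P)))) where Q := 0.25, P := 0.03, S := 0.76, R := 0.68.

1.00

not S: Gödel ¬ of 0.76 = 0 (operand ≠ 0)
(not S ∧ R) = min(0, 0.68) = 0
not R: Gödel ¬ of 0.68 = 0 (operand ≠ 0)
(R ∨ not R) = max(0.68, 0) = 0.68
((R ∨ not R) → P): 0.68 > 0.03, so result = 0.03
((not S ∧ R) ∨ ((R ∨ not R) → P)) = max(0, 0.03) = 0.03
(P ∧ Q) = min(0.03, 0.25) = 0.03
((P ∧ Q) ∧ S) = min(0.03, 0.76) = 0.03
(((P ∧ Q) ∧ S) ∨ Q) = max(0.03, 0.25) = 0.25
not (((P ∧ Q) ∧ S) ∨ Q): Gödel ¬ of 0.25 = 0 (operand ≠ 0)
(((not S ∧ R) ∨ ((R ∨ not R) → P)) → not (((P ∧ Q) ∧ S) ∨ Q)): 0.03 > 0, so result = 0
(P ∧ Q) = min(0.03, 0.25) = 0.03
((P ∧ Q) ∧ S) = min(0.03, 0.76) = 0.03
(((P ∧ Q) ∧ S) ∨ Q) = max(0.03, 0.25) = 0.25
not (((P ∧ Q) ∧ S) ∨ Q): Gödel ¬ of 0.25 = 0 (operand ≠ 0)
not S: Gödel ¬ of 0.76 = 0 (operand ≠ 0)
(not S ∧ R) = min(0, 0.68) = 0
not R: Gödel ¬ of 0.68 = 0 (operand ≠ 0)
(R ∨ not R) = max(0.68, 0) = 0.68
((R ∨ not R) → P): 0.68 > 0.03, so result = 0.03
((not S ∧ R) ∨ ((R ∨ not R) → P)) = max(0, 0.03) = 0.03
(not (((P ∧ Q) ∧ S) ∨ Q) → ((not S ∧ R) ∨ ((R ∨ not R) → P))): 0 ≤ 0.03, so result = 1
((((not S ∧ R) ∨ ((R ∨ not R) → P)) → not (((P ∧ Q) ∧ S) ∨ Q)) ∨ (not (((P ∧ Q) ∧ S) ∨ Q) → ((not S ∧ R) ∨ ((R ∨ not R) → P)))) = max(0, 1) = 1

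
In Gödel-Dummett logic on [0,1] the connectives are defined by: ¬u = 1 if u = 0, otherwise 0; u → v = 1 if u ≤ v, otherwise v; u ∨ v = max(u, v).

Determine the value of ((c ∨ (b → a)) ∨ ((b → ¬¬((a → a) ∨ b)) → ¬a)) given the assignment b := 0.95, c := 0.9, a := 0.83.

0.90

(b → a): 0.95 > 0.83, so result = 0.83
(c ∨ (b → a)) = max(0.9, 0.83) = 0.9
(a → a): 0.83 ≤ 0.83, so result = 1
((a → a) ∨ b) = max(1, 0.95) = 1
¬((a → a) ∨ b): Gödel ¬ of 1 = 0 (operand ≠ 0)
¬¬((a → a) ∨ b): Gödel ¬ of 0 = 1 (operand is 0)
(b → ¬¬((a → a) ∨ b)): 0.95 ≤ 1, so result = 1
¬a: Gödel ¬ of 0.83 = 0 (operand ≠ 0)
((b → ¬¬((a → a) ∨ b)) → ¬a): 1 > 0, so result = 0
((c ∨ (b → a)) ∨ ((b → ¬¬((a → a) ∨ b)) → ¬a)) = max(0.9, 0) = 0.9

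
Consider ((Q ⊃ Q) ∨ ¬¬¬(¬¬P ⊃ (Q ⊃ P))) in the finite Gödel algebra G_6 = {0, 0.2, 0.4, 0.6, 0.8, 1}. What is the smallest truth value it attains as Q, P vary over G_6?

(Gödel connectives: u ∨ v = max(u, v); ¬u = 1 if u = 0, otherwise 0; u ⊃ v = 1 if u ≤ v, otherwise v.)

Every assignment gives 1. For instance at Q = 0, P = 0:
  (Q ⊃ Q): 0 ≤ 0, so result = 1
  ¬P: Gödel ¬ of 0 = 1 (operand is 0)
  ¬¬P: Gödel ¬ of 1 = 0 (operand ≠ 0)
  (Q ⊃ P): 0 ≤ 0, so result = 1
  (¬¬P ⊃ (Q ⊃ P)): 0 ≤ 1, so result = 1
  ¬(¬¬P ⊃ (Q ⊃ P)): Gödel ¬ of 1 = 0 (operand ≠ 0)
  ¬¬(¬¬P ⊃ (Q ⊃ P)): Gödel ¬ of 0 = 1 (operand is 0)
  ¬¬¬(¬¬P ⊃ (Q ⊃ P)): Gödel ¬ of 1 = 0 (operand ≠ 0)
  ((Q ⊃ Q) ∨ ¬¬¬(¬¬P ⊃ (Q ⊃ P))) = max(1, 0) = 1
All 36 assignments give value 1 — the formula is a G_6-tautology.

1.00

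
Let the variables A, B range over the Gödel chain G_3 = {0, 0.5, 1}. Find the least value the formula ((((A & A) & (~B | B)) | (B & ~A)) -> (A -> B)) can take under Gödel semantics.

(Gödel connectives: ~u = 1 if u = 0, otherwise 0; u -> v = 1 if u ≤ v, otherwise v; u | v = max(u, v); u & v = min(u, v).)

The minimum is attained at A = 0.5, B = 0:
  (A & A) = min(0.5, 0.5) = 0.5
  ~B: Gödel ¬ of 0 = 1 (operand is 0)
  (~B | B) = max(1, 0) = 1
  ((A & A) & (~B | B)) = min(0.5, 1) = 0.5
  ~A: Gödel ¬ of 0.5 = 0 (operand ≠ 0)
  (B & ~A) = min(0, 0) = 0
  (((A & A) & (~B | B)) | (B & ~A)) = max(0.5, 0) = 0.5
  (A -> B): 0.5 > 0, so result = 0
  ((((A & A) & (~B | B)) | (B & ~A)) -> (A -> B)): 0.5 > 0, so result = 0
Checking all 9 assignments confirms none give a value below 0.00.

0.00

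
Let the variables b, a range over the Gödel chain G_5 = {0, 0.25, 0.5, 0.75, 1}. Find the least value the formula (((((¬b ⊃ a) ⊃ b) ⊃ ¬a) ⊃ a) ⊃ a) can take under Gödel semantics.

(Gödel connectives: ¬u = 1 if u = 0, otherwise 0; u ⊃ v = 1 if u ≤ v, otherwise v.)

0.25

The minimum is attained at b = 0.25, a = 0.25:
  ¬b: Gödel ¬ of 0.25 = 0 (operand ≠ 0)
  (¬b ⊃ a): 0 ≤ 0.25, so result = 1
  ((¬b ⊃ a) ⊃ b): 1 > 0.25, so result = 0.25
  ¬a: Gödel ¬ of 0.25 = 0 (operand ≠ 0)
  (((¬b ⊃ a) ⊃ b) ⊃ ¬a): 0.25 > 0, so result = 0
  ((((¬b ⊃ a) ⊃ b) ⊃ ¬a) ⊃ a): 0 ≤ 0.25, so result = 1
  (((((¬b ⊃ a) ⊃ b) ⊃ ¬a) ⊃ a) ⊃ a): 1 > 0.25, so result = 0.25
Checking all 25 assignments confirms none give a value below 0.25.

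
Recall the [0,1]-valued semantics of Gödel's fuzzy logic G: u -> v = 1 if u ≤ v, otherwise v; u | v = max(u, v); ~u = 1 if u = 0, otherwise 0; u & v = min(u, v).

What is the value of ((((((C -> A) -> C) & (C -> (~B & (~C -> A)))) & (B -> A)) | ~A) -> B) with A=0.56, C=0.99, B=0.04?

(C -> A): 0.99 > 0.56, so result = 0.56
((C -> A) -> C): 0.56 ≤ 0.99, so result = 1
~B: Gödel ¬ of 0.04 = 0 (operand ≠ 0)
~C: Gödel ¬ of 0.99 = 0 (operand ≠ 0)
(~C -> A): 0 ≤ 0.56, so result = 1
(~B & (~C -> A)) = min(0, 1) = 0
(C -> (~B & (~C -> A))): 0.99 > 0, so result = 0
(((C -> A) -> C) & (C -> (~B & (~C -> A)))) = min(1, 0) = 0
(B -> A): 0.04 ≤ 0.56, so result = 1
((((C -> A) -> C) & (C -> (~B & (~C -> A)))) & (B -> A)) = min(0, 1) = 0
~A: Gödel ¬ of 0.56 = 0 (operand ≠ 0)
(((((C -> A) -> C) & (C -> (~B & (~C -> A)))) & (B -> A)) | ~A) = max(0, 0) = 0
((((((C -> A) -> C) & (C -> (~B & (~C -> A)))) & (B -> A)) | ~A) -> B): 0 ≤ 0.04, so result = 1

1.00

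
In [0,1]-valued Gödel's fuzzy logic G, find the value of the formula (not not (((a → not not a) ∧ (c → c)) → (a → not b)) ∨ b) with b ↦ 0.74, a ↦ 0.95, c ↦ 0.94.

0.74

not a: Gödel ¬ of 0.95 = 0 (operand ≠ 0)
not not a: Gödel ¬ of 0 = 1 (operand is 0)
(a → not not a): 0.95 ≤ 1, so result = 1
(c → c): 0.94 ≤ 0.94, so result = 1
((a → not not a) ∧ (c → c)) = min(1, 1) = 1
not b: Gödel ¬ of 0.74 = 0 (operand ≠ 0)
(a → not b): 0.95 > 0, so result = 0
(((a → not not a) ∧ (c → c)) → (a → not b)): 1 > 0, so result = 0
not (((a → not not a) ∧ (c → c)) → (a → not b)): Gödel ¬ of 0 = 1 (operand is 0)
not not (((a → not not a) ∧ (c → c)) → (a → not b)): Gödel ¬ of 1 = 0 (operand ≠ 0)
(not not (((a → not not a) ∧ (c → c)) → (a → not b)) ∨ b) = max(0, 0.74) = 0.74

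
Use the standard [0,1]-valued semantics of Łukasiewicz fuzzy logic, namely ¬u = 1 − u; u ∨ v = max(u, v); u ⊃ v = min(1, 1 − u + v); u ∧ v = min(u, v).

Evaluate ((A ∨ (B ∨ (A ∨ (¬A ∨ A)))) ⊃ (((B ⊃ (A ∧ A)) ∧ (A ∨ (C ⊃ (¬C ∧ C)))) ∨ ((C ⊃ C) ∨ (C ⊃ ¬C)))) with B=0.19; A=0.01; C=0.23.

¬A: Łukasiewicz ¬ gives 1 − 0.01 = 0.99
(¬A ∨ A) = max(0.99, 0.01) = 0.99
(A ∨ (¬A ∨ A)) = max(0.01, 0.99) = 0.99
(B ∨ (A ∨ (¬A ∨ A))) = max(0.19, 0.99) = 0.99
(A ∨ (B ∨ (A ∨ (¬A ∨ A)))) = max(0.01, 0.99) = 0.99
(A ∧ A) = min(0.01, 0.01) = 0.01
(B ⊃ (A ∧ A)): min(1, 1 − 0.19 + 0.01) = 0.82
¬C: Łukasiewicz ¬ gives 1 − 0.23 = 0.77
(¬C ∧ C) = min(0.77, 0.23) = 0.23
(C ⊃ (¬C ∧ C)): min(1, 1 − 0.23 + 0.23) = 1
(A ∨ (C ⊃ (¬C ∧ C))) = max(0.01, 1) = 1
((B ⊃ (A ∧ A)) ∧ (A ∨ (C ⊃ (¬C ∧ C)))) = min(0.82, 1) = 0.82
(C ⊃ C): min(1, 1 − 0.23 + 0.23) = 1
¬C: Łukasiewicz ¬ gives 1 − 0.23 = 0.77
(C ⊃ ¬C): min(1, 1 − 0.23 + 0.77) = 1
((C ⊃ C) ∨ (C ⊃ ¬C)) = max(1, 1) = 1
(((B ⊃ (A ∧ A)) ∧ (A ∨ (C ⊃ (¬C ∧ C)))) ∨ ((C ⊃ C) ∨ (C ⊃ ¬C))) = max(0.82, 1) = 1
((A ∨ (B ∨ (A ∨ (¬A ∨ A)))) ⊃ (((B ⊃ (A ∧ A)) ∧ (A ∨ (C ⊃ (¬C ∧ C)))) ∨ ((C ⊃ C) ∨ (C ⊃ ¬C)))): min(1, 1 − 0.99 + 1) = 1

1.00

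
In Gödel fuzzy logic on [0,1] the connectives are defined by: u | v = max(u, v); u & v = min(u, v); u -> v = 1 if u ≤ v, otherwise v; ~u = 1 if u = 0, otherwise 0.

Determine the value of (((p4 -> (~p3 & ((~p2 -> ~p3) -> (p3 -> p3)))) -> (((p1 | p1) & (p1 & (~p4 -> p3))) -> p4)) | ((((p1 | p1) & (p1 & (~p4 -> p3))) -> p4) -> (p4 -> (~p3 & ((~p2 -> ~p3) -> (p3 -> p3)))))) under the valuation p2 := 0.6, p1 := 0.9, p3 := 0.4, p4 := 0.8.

1.00

~p3: Gödel ¬ of 0.4 = 0 (operand ≠ 0)
~p2: Gödel ¬ of 0.6 = 0 (operand ≠ 0)
~p3: Gödel ¬ of 0.4 = 0 (operand ≠ 0)
(~p2 -> ~p3): 0 ≤ 0, so result = 1
(p3 -> p3): 0.4 ≤ 0.4, so result = 1
((~p2 -> ~p3) -> (p3 -> p3)): 1 ≤ 1, so result = 1
(~p3 & ((~p2 -> ~p3) -> (p3 -> p3))) = min(0, 1) = 0
(p4 -> (~p3 & ((~p2 -> ~p3) -> (p3 -> p3)))): 0.8 > 0, so result = 0
(p1 | p1) = max(0.9, 0.9) = 0.9
~p4: Gödel ¬ of 0.8 = 0 (operand ≠ 0)
(~p4 -> p3): 0 ≤ 0.4, so result = 1
(p1 & (~p4 -> p3)) = min(0.9, 1) = 0.9
((p1 | p1) & (p1 & (~p4 -> p3))) = min(0.9, 0.9) = 0.9
(((p1 | p1) & (p1 & (~p4 -> p3))) -> p4): 0.9 > 0.8, so result = 0.8
((p4 -> (~p3 & ((~p2 -> ~p3) -> (p3 -> p3)))) -> (((p1 | p1) & (p1 & (~p4 -> p3))) -> p4)): 0 ≤ 0.8, so result = 1
(p1 | p1) = max(0.9, 0.9) = 0.9
~p4: Gödel ¬ of 0.8 = 0 (operand ≠ 0)
(~p4 -> p3): 0 ≤ 0.4, so result = 1
(p1 & (~p4 -> p3)) = min(0.9, 1) = 0.9
((p1 | p1) & (p1 & (~p4 -> p3))) = min(0.9, 0.9) = 0.9
(((p1 | p1) & (p1 & (~p4 -> p3))) -> p4): 0.9 > 0.8, so result = 0.8
~p3: Gödel ¬ of 0.4 = 0 (operand ≠ 0)
~p2: Gödel ¬ of 0.6 = 0 (operand ≠ 0)
~p3: Gödel ¬ of 0.4 = 0 (operand ≠ 0)
(~p2 -> ~p3): 0 ≤ 0, so result = 1
(p3 -> p3): 0.4 ≤ 0.4, so result = 1
((~p2 -> ~p3) -> (p3 -> p3)): 1 ≤ 1, so result = 1
(~p3 & ((~p2 -> ~p3) -> (p3 -> p3))) = min(0, 1) = 0
(p4 -> (~p3 & ((~p2 -> ~p3) -> (p3 -> p3)))): 0.8 > 0, so result = 0
((((p1 | p1) & (p1 & (~p4 -> p3))) -> p4) -> (p4 -> (~p3 & ((~p2 -> ~p3) -> (p3 -> p3))))): 0.8 > 0, so result = 0
(((p4 -> (~p3 & ((~p2 -> ~p3) -> (p3 -> p3)))) -> (((p1 | p1) & (p1 & (~p4 -> p3))) -> p4)) | ((((p1 | p1) & (p1 & (~p4 -> p3))) -> p4) -> (p4 -> (~p3 & ((~p2 -> ~p3) -> (p3 -> p3)))))) = max(1, 0) = 1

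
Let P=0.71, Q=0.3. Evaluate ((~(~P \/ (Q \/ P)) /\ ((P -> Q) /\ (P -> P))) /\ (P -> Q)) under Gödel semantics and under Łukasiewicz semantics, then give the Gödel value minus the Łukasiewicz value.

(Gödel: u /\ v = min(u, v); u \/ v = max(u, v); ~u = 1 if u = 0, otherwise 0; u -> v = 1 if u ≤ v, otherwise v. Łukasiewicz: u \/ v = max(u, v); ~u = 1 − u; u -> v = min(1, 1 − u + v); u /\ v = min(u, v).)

Gödel evaluation:
  ~P: Gödel ¬ of 0.71 = 0 (operand ≠ 0)
  (Q \/ P) = max(0.3, 0.71) = 0.71
  (~P \/ (Q \/ P)) = max(0, 0.71) = 0.71
  ~(~P \/ (Q \/ P)): Gödel ¬ of 0.71 = 0 (operand ≠ 0)
  (P -> Q): 0.71 > 0.3, so result = 0.3
  (P -> P): 0.71 ≤ 0.71, so result = 1
  ((P -> Q) /\ (P -> P)) = min(0.3, 1) = 0.3
  (~(~P \/ (Q \/ P)) /\ ((P -> Q) /\ (P -> P))) = min(0, 0.3) = 0
  (P -> Q): 0.71 > 0.3, so result = 0.3
  ((~(~P \/ (Q \/ P)) /\ ((P -> Q) /\ (P -> P))) /\ (P -> Q)) = min(0, 0.3) = 0
  Gödel value = 0
Łukasiewicz evaluation:
  ~P: Łukasiewicz ¬ gives 1 − 0.71 = 0.29
  (Q \/ P) = max(0.3, 0.71) = 0.71
  (~P \/ (Q \/ P)) = max(0.29, 0.71) = 0.71
  ~(~P \/ (Q \/ P)): Łukasiewicz ¬ gives 1 − 0.71 = 0.29
  (P -> Q): min(1, 1 − 0.71 + 0.3) = 0.59
  (P -> P): min(1, 1 − 0.71 + 0.71) = 1
  ((P -> Q) /\ (P -> P)) = min(0.59, 1) = 0.59
  (~(~P \/ (Q \/ P)) /\ ((P -> Q) /\ (P -> P))) = min(0.29, 0.59) = 0.29
  (P -> Q): min(1, 1 − 0.71 + 0.3) = 0.59
  ((~(~P \/ (Q \/ P)) /\ ((P -> Q) /\ (P -> P))) /\ (P -> Q)) = min(0.29, 0.59) = 0.29
  Łukasiewicz value = 0.29
Difference: 0 − 0.29 = -0.29

-0.29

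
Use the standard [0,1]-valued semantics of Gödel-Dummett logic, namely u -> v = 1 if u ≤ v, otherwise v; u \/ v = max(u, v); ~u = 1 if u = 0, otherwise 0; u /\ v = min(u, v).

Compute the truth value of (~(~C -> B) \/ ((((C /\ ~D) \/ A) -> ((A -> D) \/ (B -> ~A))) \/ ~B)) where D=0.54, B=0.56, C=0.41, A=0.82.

~C: Gödel ¬ of 0.41 = 0 (operand ≠ 0)
(~C -> B): 0 ≤ 0.56, so result = 1
~(~C -> B): Gödel ¬ of 1 = 0 (operand ≠ 0)
~D: Gödel ¬ of 0.54 = 0 (operand ≠ 0)
(C /\ ~D) = min(0.41, 0) = 0
((C /\ ~D) \/ A) = max(0, 0.82) = 0.82
(A -> D): 0.82 > 0.54, so result = 0.54
~A: Gödel ¬ of 0.82 = 0 (operand ≠ 0)
(B -> ~A): 0.56 > 0, so result = 0
((A -> D) \/ (B -> ~A)) = max(0.54, 0) = 0.54
(((C /\ ~D) \/ A) -> ((A -> D) \/ (B -> ~A))): 0.82 > 0.54, so result = 0.54
~B: Gödel ¬ of 0.56 = 0 (operand ≠ 0)
((((C /\ ~D) \/ A) -> ((A -> D) \/ (B -> ~A))) \/ ~B) = max(0.54, 0) = 0.54
(~(~C -> B) \/ ((((C /\ ~D) \/ A) -> ((A -> D) \/ (B -> ~A))) \/ ~B)) = max(0, 0.54) = 0.54

0.54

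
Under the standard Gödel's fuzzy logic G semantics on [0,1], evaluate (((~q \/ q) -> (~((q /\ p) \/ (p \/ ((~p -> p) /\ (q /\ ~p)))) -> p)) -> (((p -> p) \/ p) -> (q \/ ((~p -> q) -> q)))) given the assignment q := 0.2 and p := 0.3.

0.20

~q: Gödel ¬ of 0.2 = 0 (operand ≠ 0)
(~q \/ q) = max(0, 0.2) = 0.2
(q /\ p) = min(0.2, 0.3) = 0.2
~p: Gödel ¬ of 0.3 = 0 (operand ≠ 0)
(~p -> p): 0 ≤ 0.3, so result = 1
~p: Gödel ¬ of 0.3 = 0 (operand ≠ 0)
(q /\ ~p) = min(0.2, 0) = 0
((~p -> p) /\ (q /\ ~p)) = min(1, 0) = 0
(p \/ ((~p -> p) /\ (q /\ ~p))) = max(0.3, 0) = 0.3
((q /\ p) \/ (p \/ ((~p -> p) /\ (q /\ ~p)))) = max(0.2, 0.3) = 0.3
~((q /\ p) \/ (p \/ ((~p -> p) /\ (q /\ ~p)))): Gödel ¬ of 0.3 = 0 (operand ≠ 0)
(~((q /\ p) \/ (p \/ ((~p -> p) /\ (q /\ ~p)))) -> p): 0 ≤ 0.3, so result = 1
((~q \/ q) -> (~((q /\ p) \/ (p \/ ((~p -> p) /\ (q /\ ~p)))) -> p)): 0.2 ≤ 1, so result = 1
(p -> p): 0.3 ≤ 0.3, so result = 1
((p -> p) \/ p) = max(1, 0.3) = 1
~p: Gödel ¬ of 0.3 = 0 (operand ≠ 0)
(~p -> q): 0 ≤ 0.2, so result = 1
((~p -> q) -> q): 1 > 0.2, so result = 0.2
(q \/ ((~p -> q) -> q)) = max(0.2, 0.2) = 0.2
(((p -> p) \/ p) -> (q \/ ((~p -> q) -> q))): 1 > 0.2, so result = 0.2
(((~q \/ q) -> (~((q /\ p) \/ (p \/ ((~p -> p) /\ (q /\ ~p)))) -> p)) -> (((p -> p) \/ p) -> (q \/ ((~p -> q) -> q)))): 1 > 0.2, so result = 0.2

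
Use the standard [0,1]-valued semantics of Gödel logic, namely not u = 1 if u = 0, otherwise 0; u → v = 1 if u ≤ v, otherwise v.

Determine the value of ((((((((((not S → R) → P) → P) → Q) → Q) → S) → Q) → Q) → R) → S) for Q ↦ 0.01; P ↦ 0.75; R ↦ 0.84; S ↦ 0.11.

0.11

not S: Gödel ¬ of 0.11 = 0 (operand ≠ 0)
(not S → R): 0 ≤ 0.84, so result = 1
((not S → R) → P): 1 > 0.75, so result = 0.75
(((not S → R) → P) → P): 0.75 ≤ 0.75, so result = 1
((((not S → R) → P) → P) → Q): 1 > 0.01, so result = 0.01
(((((not S → R) → P) → P) → Q) → Q): 0.01 ≤ 0.01, so result = 1
((((((not S → R) → P) → P) → Q) → Q) → S): 1 > 0.11, so result = 0.11
(((((((not S → R) → P) → P) → Q) → Q) → S) → Q): 0.11 > 0.01, so result = 0.01
((((((((not S → R) → P) → P) → Q) → Q) → S) → Q) → Q): 0.01 ≤ 0.01, so result = 1
(((((((((not S → R) → P) → P) → Q) → Q) → S) → Q) → Q) → R): 1 > 0.84, so result = 0.84
((((((((((not S → R) → P) → P) → Q) → Q) → S) → Q) → Q) → R) → S): 0.84 > 0.11, so result = 0.11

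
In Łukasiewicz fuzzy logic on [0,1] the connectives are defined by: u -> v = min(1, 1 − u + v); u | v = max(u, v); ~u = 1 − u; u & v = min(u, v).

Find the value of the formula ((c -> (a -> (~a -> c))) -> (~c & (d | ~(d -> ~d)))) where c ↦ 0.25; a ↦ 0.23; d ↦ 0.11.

0.11

~a: Łukasiewicz ¬ gives 1 − 0.23 = 0.77
(~a -> c): min(1, 1 − 0.77 + 0.25) = 0.48
(a -> (~a -> c)): min(1, 1 − 0.23 + 0.48) = 1
(c -> (a -> (~a -> c))): min(1, 1 − 0.25 + 1) = 1
~c: Łukasiewicz ¬ gives 1 − 0.25 = 0.75
~d: Łukasiewicz ¬ gives 1 − 0.11 = 0.89
(d -> ~d): min(1, 1 − 0.11 + 0.89) = 1
~(d -> ~d): Łukasiewicz ¬ gives 1 − 1 = 0
(d | ~(d -> ~d)) = max(0.11, 0) = 0.11
(~c & (d | ~(d -> ~d))) = min(0.75, 0.11) = 0.11
((c -> (a -> (~a -> c))) -> (~c & (d | ~(d -> ~d)))): min(1, 1 − 1 + 0.11) = 0.11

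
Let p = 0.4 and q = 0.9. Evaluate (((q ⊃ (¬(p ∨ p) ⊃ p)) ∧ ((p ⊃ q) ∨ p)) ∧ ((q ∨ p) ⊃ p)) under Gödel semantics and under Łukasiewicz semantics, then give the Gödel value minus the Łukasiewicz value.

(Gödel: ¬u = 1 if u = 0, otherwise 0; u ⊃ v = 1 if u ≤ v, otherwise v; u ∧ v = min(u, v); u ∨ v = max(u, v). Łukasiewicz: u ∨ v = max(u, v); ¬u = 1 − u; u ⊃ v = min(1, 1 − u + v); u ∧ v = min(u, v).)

-0.10

Gödel evaluation:
  (p ∨ p) = max(0.4, 0.4) = 0.4
  ¬(p ∨ p): Gödel ¬ of 0.4 = 0 (operand ≠ 0)
  (¬(p ∨ p) ⊃ p): 0 ≤ 0.4, so result = 1
  (q ⊃ (¬(p ∨ p) ⊃ p)): 0.9 ≤ 1, so result = 1
  (p ⊃ q): 0.4 ≤ 0.9, so result = 1
  ((p ⊃ q) ∨ p) = max(1, 0.4) = 1
  ((q ⊃ (¬(p ∨ p) ⊃ p)) ∧ ((p ⊃ q) ∨ p)) = min(1, 1) = 1
  (q ∨ p) = max(0.9, 0.4) = 0.9
  ((q ∨ p) ⊃ p): 0.9 > 0.4, so result = 0.4
  (((q ⊃ (¬(p ∨ p) ⊃ p)) ∧ ((p ⊃ q) ∨ p)) ∧ ((q ∨ p) ⊃ p)) = min(1, 0.4) = 0.4
  Gödel value = 0.4
Łukasiewicz evaluation:
  (p ∨ p) = max(0.4, 0.4) = 0.4
  ¬(p ∨ p): Łukasiewicz ¬ gives 1 − 0.4 = 0.6
  (¬(p ∨ p) ⊃ p): min(1, 1 − 0.6 + 0.4) = 0.8
  (q ⊃ (¬(p ∨ p) ⊃ p)): min(1, 1 − 0.9 + 0.8) = 0.9
  (p ⊃ q): min(1, 1 − 0.4 + 0.9) = 1
  ((p ⊃ q) ∨ p) = max(1, 0.4) = 1
  ((q ⊃ (¬(p ∨ p) ⊃ p)) ∧ ((p ⊃ q) ∨ p)) = min(0.9, 1) = 0.9
  (q ∨ p) = max(0.9, 0.4) = 0.9
  ((q ∨ p) ⊃ p): min(1, 1 − 0.9 + 0.4) = 0.5
  (((q ⊃ (¬(p ∨ p) ⊃ p)) ∧ ((p ⊃ q) ∨ p)) ∧ ((q ∨ p) ⊃ p)) = min(0.9, 0.5) = 0.5
  Łukasiewicz value = 0.5
Difference: 0.4 − 0.5 = -0.10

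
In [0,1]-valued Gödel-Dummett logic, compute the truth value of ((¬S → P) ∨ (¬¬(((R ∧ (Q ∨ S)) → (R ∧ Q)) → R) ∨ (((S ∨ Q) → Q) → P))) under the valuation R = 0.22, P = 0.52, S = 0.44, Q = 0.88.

¬S: Gödel ¬ of 0.44 = 0 (operand ≠ 0)
(¬S → P): 0 ≤ 0.52, so result = 1
(Q ∨ S) = max(0.88, 0.44) = 0.88
(R ∧ (Q ∨ S)) = min(0.22, 0.88) = 0.22
(R ∧ Q) = min(0.22, 0.88) = 0.22
((R ∧ (Q ∨ S)) → (R ∧ Q)): 0.22 ≤ 0.22, so result = 1
(((R ∧ (Q ∨ S)) → (R ∧ Q)) → R): 1 > 0.22, so result = 0.22
¬(((R ∧ (Q ∨ S)) → (R ∧ Q)) → R): Gödel ¬ of 0.22 = 0 (operand ≠ 0)
¬¬(((R ∧ (Q ∨ S)) → (R ∧ Q)) → R): Gödel ¬ of 0 = 1 (operand is 0)
(S ∨ Q) = max(0.44, 0.88) = 0.88
((S ∨ Q) → Q): 0.88 ≤ 0.88, so result = 1
(((S ∨ Q) → Q) → P): 1 > 0.52, so result = 0.52
(¬¬(((R ∧ (Q ∨ S)) → (R ∧ Q)) → R) ∨ (((S ∨ Q) → Q) → P)) = max(1, 0.52) = 1
((¬S → P) ∨ (¬¬(((R ∧ (Q ∨ S)) → (R ∧ Q)) → R) ∨ (((S ∨ Q) → Q) → P))) = max(1, 1) = 1

1.00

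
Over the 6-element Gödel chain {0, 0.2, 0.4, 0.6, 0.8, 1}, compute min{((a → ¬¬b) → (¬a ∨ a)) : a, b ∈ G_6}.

0.20

The minimum is attained at a = 0.2, b = 0.2:
  ¬b: Gödel ¬ of 0.2 = 0 (operand ≠ 0)
  ¬¬b: Gödel ¬ of 0 = 1 (operand is 0)
  (a → ¬¬b): 0.2 ≤ 1, so result = 1
  ¬a: Gödel ¬ of 0.2 = 0 (operand ≠ 0)
  (¬a ∨ a) = max(0, 0.2) = 0.2
  ((a → ¬¬b) → (¬a ∨ a)): 1 > 0.2, so result = 0.2
Checking all 36 assignments confirms none give a value below 0.20.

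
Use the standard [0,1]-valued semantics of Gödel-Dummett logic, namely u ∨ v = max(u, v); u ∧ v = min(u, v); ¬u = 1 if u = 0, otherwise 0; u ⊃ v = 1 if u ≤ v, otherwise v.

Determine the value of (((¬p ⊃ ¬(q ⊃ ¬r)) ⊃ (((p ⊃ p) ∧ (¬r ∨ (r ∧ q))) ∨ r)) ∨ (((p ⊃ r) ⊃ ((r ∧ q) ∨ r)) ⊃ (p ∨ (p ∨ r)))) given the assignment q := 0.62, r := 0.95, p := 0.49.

1.00

¬p: Gödel ¬ of 0.49 = 0 (operand ≠ 0)
¬r: Gödel ¬ of 0.95 = 0 (operand ≠ 0)
(q ⊃ ¬r): 0.62 > 0, so result = 0
¬(q ⊃ ¬r): Gödel ¬ of 0 = 1 (operand is 0)
(¬p ⊃ ¬(q ⊃ ¬r)): 0 ≤ 1, so result = 1
(p ⊃ p): 0.49 ≤ 0.49, so result = 1
¬r: Gödel ¬ of 0.95 = 0 (operand ≠ 0)
(r ∧ q) = min(0.95, 0.62) = 0.62
(¬r ∨ (r ∧ q)) = max(0, 0.62) = 0.62
((p ⊃ p) ∧ (¬r ∨ (r ∧ q))) = min(1, 0.62) = 0.62
(((p ⊃ p) ∧ (¬r ∨ (r ∧ q))) ∨ r) = max(0.62, 0.95) = 0.95
((¬p ⊃ ¬(q ⊃ ¬r)) ⊃ (((p ⊃ p) ∧ (¬r ∨ (r ∧ q))) ∨ r)): 1 > 0.95, so result = 0.95
(p ⊃ r): 0.49 ≤ 0.95, so result = 1
(r ∧ q) = min(0.95, 0.62) = 0.62
((r ∧ q) ∨ r) = max(0.62, 0.95) = 0.95
((p ⊃ r) ⊃ ((r ∧ q) ∨ r)): 1 > 0.95, so result = 0.95
(p ∨ r) = max(0.49, 0.95) = 0.95
(p ∨ (p ∨ r)) = max(0.49, 0.95) = 0.95
(((p ⊃ r) ⊃ ((r ∧ q) ∨ r)) ⊃ (p ∨ (p ∨ r))): 0.95 ≤ 0.95, so result = 1
(((¬p ⊃ ¬(q ⊃ ¬r)) ⊃ (((p ⊃ p) ∧ (¬r ∨ (r ∧ q))) ∨ r)) ∨ (((p ⊃ r) ⊃ ((r ∧ q) ∨ r)) ⊃ (p ∨ (p ∨ r)))) = max(0.95, 1) = 1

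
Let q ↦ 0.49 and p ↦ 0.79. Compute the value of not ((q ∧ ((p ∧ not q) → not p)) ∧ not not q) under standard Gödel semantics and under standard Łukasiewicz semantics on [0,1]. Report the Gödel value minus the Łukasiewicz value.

-0.51

Gödel evaluation:
  not q: Gödel ¬ of 0.49 = 0 (operand ≠ 0)
  (p ∧ not q) = min(0.79, 0) = 0
  not p: Gödel ¬ of 0.79 = 0 (operand ≠ 0)
  ((p ∧ not q) → not p): 0 ≤ 0, so result = 1
  (q ∧ ((p ∧ not q) → not p)) = min(0.49, 1) = 0.49
  not q: Gödel ¬ of 0.49 = 0 (operand ≠ 0)
  not not q: Gödel ¬ of 0 = 1 (operand is 0)
  ((q ∧ ((p ∧ not q) → not p)) ∧ not not q) = min(0.49, 1) = 0.49
  not ((q ∧ ((p ∧ not q) → not p)) ∧ not not q): Gödel ¬ of 0.49 = 0 (operand ≠ 0)
  Gödel value = 0
Łukasiewicz evaluation:
  not q: Łukasiewicz ¬ gives 1 − 0.49 = 0.51
  (p ∧ not q) = min(0.79, 0.51) = 0.51
  not p: Łukasiewicz ¬ gives 1 − 0.79 = 0.21
  ((p ∧ not q) → not p): min(1, 1 − 0.51 + 0.21) = 0.7
  (q ∧ ((p ∧ not q) → not p)) = min(0.49, 0.7) = 0.49
  not q: Łukasiewicz ¬ gives 1 − 0.49 = 0.51
  not not q: Łukasiewicz ¬ gives 1 − 0.51 = 0.49
  ((q ∧ ((p ∧ not q) → not p)) ∧ not not q) = min(0.49, 0.49) = 0.49
  not ((q ∧ ((p ∧ not q) → not p)) ∧ not not q): Łukasiewicz ¬ gives 1 − 0.49 = 0.51
  Łukasiewicz value = 0.51
Difference: 0 − 0.51 = -0.51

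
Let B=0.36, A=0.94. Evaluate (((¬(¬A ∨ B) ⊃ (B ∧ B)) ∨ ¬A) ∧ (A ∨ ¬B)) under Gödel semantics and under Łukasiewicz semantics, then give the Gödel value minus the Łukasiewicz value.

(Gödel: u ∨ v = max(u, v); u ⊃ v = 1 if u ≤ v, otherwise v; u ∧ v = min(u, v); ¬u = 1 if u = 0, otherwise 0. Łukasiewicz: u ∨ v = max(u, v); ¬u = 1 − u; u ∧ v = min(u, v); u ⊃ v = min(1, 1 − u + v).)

Gödel evaluation:
  ¬A: Gödel ¬ of 0.94 = 0 (operand ≠ 0)
  (¬A ∨ B) = max(0, 0.36) = 0.36
  ¬(¬A ∨ B): Gödel ¬ of 0.36 = 0 (operand ≠ 0)
  (B ∧ B) = min(0.36, 0.36) = 0.36
  (¬(¬A ∨ B) ⊃ (B ∧ B)): 0 ≤ 0.36, so result = 1
  ¬A: Gödel ¬ of 0.94 = 0 (operand ≠ 0)
  ((¬(¬A ∨ B) ⊃ (B ∧ B)) ∨ ¬A) = max(1, 0) = 1
  ¬B: Gödel ¬ of 0.36 = 0 (operand ≠ 0)
  (A ∨ ¬B) = max(0.94, 0) = 0.94
  (((¬(¬A ∨ B) ⊃ (B ∧ B)) ∨ ¬A) ∧ (A ∨ ¬B)) = min(1, 0.94) = 0.94
  Gödel value = 0.94
Łukasiewicz evaluation:
  ¬A: Łukasiewicz ¬ gives 1 − 0.94 = 0.06
  (¬A ∨ B) = max(0.06, 0.36) = 0.36
  ¬(¬A ∨ B): Łukasiewicz ¬ gives 1 − 0.36 = 0.64
  (B ∧ B) = min(0.36, 0.36) = 0.36
  (¬(¬A ∨ B) ⊃ (B ∧ B)): min(1, 1 − 0.64 + 0.36) = 0.72
  ¬A: Łukasiewicz ¬ gives 1 − 0.94 = 0.06
  ((¬(¬A ∨ B) ⊃ (B ∧ B)) ∨ ¬A) = max(0.72, 0.06) = 0.72
  ¬B: Łukasiewicz ¬ gives 1 − 0.36 = 0.64
  (A ∨ ¬B) = max(0.94, 0.64) = 0.94
  (((¬(¬A ∨ B) ⊃ (B ∧ B)) ∨ ¬A) ∧ (A ∨ ¬B)) = min(0.72, 0.94) = 0.72
  Łukasiewicz value = 0.72
Difference: 0.94 − 0.72 = 0.22

0.22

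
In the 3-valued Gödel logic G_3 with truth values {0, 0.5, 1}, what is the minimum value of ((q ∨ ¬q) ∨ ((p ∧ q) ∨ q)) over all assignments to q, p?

0.50

The minimum is attained at q = 0.5, p = 0:
  ¬q: Gödel ¬ of 0.5 = 0 (operand ≠ 0)
  (q ∨ ¬q) = max(0.5, 0) = 0.5
  (p ∧ q) = min(0, 0.5) = 0
  ((p ∧ q) ∨ q) = max(0, 0.5) = 0.5
  ((q ∨ ¬q) ∨ ((p ∧ q) ∨ q)) = max(0.5, 0.5) = 0.5
Checking all 9 assignments confirms none give a value below 0.50.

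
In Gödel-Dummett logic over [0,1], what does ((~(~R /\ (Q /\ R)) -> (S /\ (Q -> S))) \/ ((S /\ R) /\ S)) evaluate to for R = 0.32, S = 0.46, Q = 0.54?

0.46

~R: Gödel ¬ of 0.32 = 0 (operand ≠ 0)
(Q /\ R) = min(0.54, 0.32) = 0.32
(~R /\ (Q /\ R)) = min(0, 0.32) = 0
~(~R /\ (Q /\ R)): Gödel ¬ of 0 = 1 (operand is 0)
(Q -> S): 0.54 > 0.46, so result = 0.46
(S /\ (Q -> S)) = min(0.46, 0.46) = 0.46
(~(~R /\ (Q /\ R)) -> (S /\ (Q -> S))): 1 > 0.46, so result = 0.46
(S /\ R) = min(0.46, 0.32) = 0.32
((S /\ R) /\ S) = min(0.32, 0.46) = 0.32
((~(~R /\ (Q /\ R)) -> (S /\ (Q -> S))) \/ ((S /\ R) /\ S)) = max(0.46, 0.32) = 0.46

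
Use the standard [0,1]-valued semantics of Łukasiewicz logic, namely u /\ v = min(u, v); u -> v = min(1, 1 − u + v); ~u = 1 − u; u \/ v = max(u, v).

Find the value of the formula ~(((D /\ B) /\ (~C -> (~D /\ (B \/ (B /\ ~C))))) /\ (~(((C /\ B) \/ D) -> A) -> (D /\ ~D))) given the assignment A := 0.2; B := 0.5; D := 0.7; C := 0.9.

(D /\ B) = min(0.7, 0.5) = 0.5
~C: Łukasiewicz ¬ gives 1 − 0.9 = 0.1
~D: Łukasiewicz ¬ gives 1 − 0.7 = 0.3
~C: Łukasiewicz ¬ gives 1 − 0.9 = 0.1
(B /\ ~C) = min(0.5, 0.1) = 0.1
(B \/ (B /\ ~C)) = max(0.5, 0.1) = 0.5
(~D /\ (B \/ (B /\ ~C))) = min(0.3, 0.5) = 0.3
(~C -> (~D /\ (B \/ (B /\ ~C)))): min(1, 1 − 0.1 + 0.3) = 1
((D /\ B) /\ (~C -> (~D /\ (B \/ (B /\ ~C))))) = min(0.5, 1) = 0.5
(C /\ B) = min(0.9, 0.5) = 0.5
((C /\ B) \/ D) = max(0.5, 0.7) = 0.7
(((C /\ B) \/ D) -> A): min(1, 1 − 0.7 + 0.2) = 0.5
~(((C /\ B) \/ D) -> A): Łukasiewicz ¬ gives 1 − 0.5 = 0.5
~D: Łukasiewicz ¬ gives 1 − 0.7 = 0.3
(D /\ ~D) = min(0.7, 0.3) = 0.3
(~(((C /\ B) \/ D) -> A) -> (D /\ ~D)): min(1, 1 − 0.5 + 0.3) = 0.8
(((D /\ B) /\ (~C -> (~D /\ (B \/ (B /\ ~C))))) /\ (~(((C /\ B) \/ D) -> A) -> (D /\ ~D))) = min(0.5, 0.8) = 0.5
~(((D /\ B) /\ (~C -> (~D /\ (B \/ (B /\ ~C))))) /\ (~(((C /\ B) \/ D) -> A) -> (D /\ ~D))): Łukasiewicz ¬ gives 1 − 0.5 = 0.5

0.50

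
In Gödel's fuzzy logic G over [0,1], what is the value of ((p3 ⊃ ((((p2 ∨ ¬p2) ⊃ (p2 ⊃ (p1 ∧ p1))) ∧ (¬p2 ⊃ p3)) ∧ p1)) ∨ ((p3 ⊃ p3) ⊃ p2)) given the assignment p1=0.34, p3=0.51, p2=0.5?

¬p2: Gödel ¬ of 0.5 = 0 (operand ≠ 0)
(p2 ∨ ¬p2) = max(0.5, 0) = 0.5
(p1 ∧ p1) = min(0.34, 0.34) = 0.34
(p2 ⊃ (p1 ∧ p1)): 0.5 > 0.34, so result = 0.34
((p2 ∨ ¬p2) ⊃ (p2 ⊃ (p1 ∧ p1))): 0.5 > 0.34, so result = 0.34
¬p2: Gödel ¬ of 0.5 = 0 (operand ≠ 0)
(¬p2 ⊃ p3): 0 ≤ 0.51, so result = 1
(((p2 ∨ ¬p2) ⊃ (p2 ⊃ (p1 ∧ p1))) ∧ (¬p2 ⊃ p3)) = min(0.34, 1) = 0.34
((((p2 ∨ ¬p2) ⊃ (p2 ⊃ (p1 ∧ p1))) ∧ (¬p2 ⊃ p3)) ∧ p1) = min(0.34, 0.34) = 0.34
(p3 ⊃ ((((p2 ∨ ¬p2) ⊃ (p2 ⊃ (p1 ∧ p1))) ∧ (¬p2 ⊃ p3)) ∧ p1)): 0.51 > 0.34, so result = 0.34
(p3 ⊃ p3): 0.51 ≤ 0.51, so result = 1
((p3 ⊃ p3) ⊃ p2): 1 > 0.5, so result = 0.5
((p3 ⊃ ((((p2 ∨ ¬p2) ⊃ (p2 ⊃ (p1 ∧ p1))) ∧ (¬p2 ⊃ p3)) ∧ p1)) ∨ ((p3 ⊃ p3) ⊃ p2)) = max(0.34, 0.5) = 0.5

0.50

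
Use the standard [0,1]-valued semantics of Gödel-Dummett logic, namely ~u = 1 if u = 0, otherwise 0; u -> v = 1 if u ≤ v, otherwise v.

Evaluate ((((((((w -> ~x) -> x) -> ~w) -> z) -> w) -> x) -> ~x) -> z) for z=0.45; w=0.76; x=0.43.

~x: Gödel ¬ of 0.43 = 0 (operand ≠ 0)
(w -> ~x): 0.76 > 0, so result = 0
((w -> ~x) -> x): 0 ≤ 0.43, so result = 1
~w: Gödel ¬ of 0.76 = 0 (operand ≠ 0)
(((w -> ~x) -> x) -> ~w): 1 > 0, so result = 0
((((w -> ~x) -> x) -> ~w) -> z): 0 ≤ 0.45, so result = 1
(((((w -> ~x) -> x) -> ~w) -> z) -> w): 1 > 0.76, so result = 0.76
((((((w -> ~x) -> x) -> ~w) -> z) -> w) -> x): 0.76 > 0.43, so result = 0.43
~x: Gödel ¬ of 0.43 = 0 (operand ≠ 0)
(((((((w -> ~x) -> x) -> ~w) -> z) -> w) -> x) -> ~x): 0.43 > 0, so result = 0
((((((((w -> ~x) -> x) -> ~w) -> z) -> w) -> x) -> ~x) -> z): 0 ≤ 0.45, so result = 1

1.00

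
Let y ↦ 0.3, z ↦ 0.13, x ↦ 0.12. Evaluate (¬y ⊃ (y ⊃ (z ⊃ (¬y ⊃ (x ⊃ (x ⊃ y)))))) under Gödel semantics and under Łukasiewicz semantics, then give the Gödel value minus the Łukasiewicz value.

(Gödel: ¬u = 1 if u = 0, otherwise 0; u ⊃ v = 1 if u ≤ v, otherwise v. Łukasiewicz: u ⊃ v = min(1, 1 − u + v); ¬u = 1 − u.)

0.00

Gödel evaluation:
  ¬y: Gödel ¬ of 0.3 = 0 (operand ≠ 0)
  ¬y: Gödel ¬ of 0.3 = 0 (operand ≠ 0)
  (x ⊃ y): 0.12 ≤ 0.3, so result = 1
  (x ⊃ (x ⊃ y)): 0.12 ≤ 1, so result = 1
  (¬y ⊃ (x ⊃ (x ⊃ y))): 0 ≤ 1, so result = 1
  (z ⊃ (¬y ⊃ (x ⊃ (x ⊃ y)))): 0.13 ≤ 1, so result = 1
  (y ⊃ (z ⊃ (¬y ⊃ (x ⊃ (x ⊃ y))))): 0.3 ≤ 1, so result = 1
  (¬y ⊃ (y ⊃ (z ⊃ (¬y ⊃ (x ⊃ (x ⊃ y)))))): 0 ≤ 1, so result = 1
  Gödel value = 1
Łukasiewicz evaluation:
  ¬y: Łukasiewicz ¬ gives 1 − 0.3 = 0.7
  ¬y: Łukasiewicz ¬ gives 1 − 0.3 = 0.7
  (x ⊃ y): min(1, 1 − 0.12 + 0.3) = 1
  (x ⊃ (x ⊃ y)): min(1, 1 − 0.12 + 1) = 1
  (¬y ⊃ (x ⊃ (x ⊃ y))): min(1, 1 − 0.7 + 1) = 1
  (z ⊃ (¬y ⊃ (x ⊃ (x ⊃ y)))): min(1, 1 − 0.13 + 1) = 1
  (y ⊃ (z ⊃ (¬y ⊃ (x ⊃ (x ⊃ y))))): min(1, 1 − 0.3 + 1) = 1
  (¬y ⊃ (y ⊃ (z ⊃ (¬y ⊃ (x ⊃ (x ⊃ y)))))): min(1, 1 − 0.7 + 1) = 1
  Łukasiewicz value = 1
Difference: 1 − 1 = 0.00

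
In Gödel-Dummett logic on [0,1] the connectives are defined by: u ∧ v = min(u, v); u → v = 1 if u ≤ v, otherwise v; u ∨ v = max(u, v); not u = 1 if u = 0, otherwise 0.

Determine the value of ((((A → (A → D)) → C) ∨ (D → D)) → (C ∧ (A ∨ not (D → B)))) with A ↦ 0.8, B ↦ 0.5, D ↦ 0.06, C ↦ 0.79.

0.79

(A → D): 0.8 > 0.06, so result = 0.06
(A → (A → D)): 0.8 > 0.06, so result = 0.06
((A → (A → D)) → C): 0.06 ≤ 0.79, so result = 1
(D → D): 0.06 ≤ 0.06, so result = 1
(((A → (A → D)) → C) ∨ (D → D)) = max(1, 1) = 1
(D → B): 0.06 ≤ 0.5, so result = 1
not (D → B): Gödel ¬ of 1 = 0 (operand ≠ 0)
(A ∨ not (D → B)) = max(0.8, 0) = 0.8
(C ∧ (A ∨ not (D → B))) = min(0.79, 0.8) = 0.79
((((A → (A → D)) → C) ∨ (D → D)) → (C ∧ (A ∨ not (D → B)))): 1 > 0.79, so result = 0.79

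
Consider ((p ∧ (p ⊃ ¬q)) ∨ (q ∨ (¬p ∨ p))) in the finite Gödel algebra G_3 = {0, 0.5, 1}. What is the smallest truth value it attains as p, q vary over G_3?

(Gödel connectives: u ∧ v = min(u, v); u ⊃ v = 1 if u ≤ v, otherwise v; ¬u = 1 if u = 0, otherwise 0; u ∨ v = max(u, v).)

0.50

The minimum is attained at p = 0.5, q = 0:
  ¬q: Gödel ¬ of 0 = 1 (operand is 0)
  (p ⊃ ¬q): 0.5 ≤ 1, so result = 1
  (p ∧ (p ⊃ ¬q)) = min(0.5, 1) = 0.5
  ¬p: Gödel ¬ of 0.5 = 0 (operand ≠ 0)
  (¬p ∨ p) = max(0, 0.5) = 0.5
  (q ∨ (¬p ∨ p)) = max(0, 0.5) = 0.5
  ((p ∧ (p ⊃ ¬q)) ∨ (q ∨ (¬p ∨ p))) = max(0.5, 0.5) = 0.5
Checking all 9 assignments confirms none give a value below 0.50.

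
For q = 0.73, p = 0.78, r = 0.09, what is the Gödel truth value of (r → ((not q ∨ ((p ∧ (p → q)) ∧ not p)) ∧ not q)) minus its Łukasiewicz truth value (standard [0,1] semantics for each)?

-1.00

Gödel evaluation:
  not q: Gödel ¬ of 0.73 = 0 (operand ≠ 0)
  (p → q): 0.78 > 0.73, so result = 0.73
  (p ∧ (p → q)) = min(0.78, 0.73) = 0.73
  not p: Gödel ¬ of 0.78 = 0 (operand ≠ 0)
  ((p ∧ (p → q)) ∧ not p) = min(0.73, 0) = 0
  (not q ∨ ((p ∧ (p → q)) ∧ not p)) = max(0, 0) = 0
  not q: Gödel ¬ of 0.73 = 0 (operand ≠ 0)
  ((not q ∨ ((p ∧ (p → q)) ∧ not p)) ∧ not q) = min(0, 0) = 0
  (r → ((not q ∨ ((p ∧ (p → q)) ∧ not p)) ∧ not q)): 0.09 > 0, so result = 0
  Gödel value = 0
Łukasiewicz evaluation:
  not q: Łukasiewicz ¬ gives 1 − 0.73 = 0.27
  (p → q): min(1, 1 − 0.78 + 0.73) = 0.95
  (p ∧ (p → q)) = min(0.78, 0.95) = 0.78
  not p: Łukasiewicz ¬ gives 1 − 0.78 = 0.22
  ((p ∧ (p → q)) ∧ not p) = min(0.78, 0.22) = 0.22
  (not q ∨ ((p ∧ (p → q)) ∧ not p)) = max(0.27, 0.22) = 0.27
  not q: Łukasiewicz ¬ gives 1 − 0.73 = 0.27
  ((not q ∨ ((p ∧ (p → q)) ∧ not p)) ∧ not q) = min(0.27, 0.27) = 0.27
  (r → ((not q ∨ ((p ∧ (p → q)) ∧ not p)) ∧ not q)): min(1, 1 − 0.09 + 0.27) = 1
  Łukasiewicz value = 1
Difference: 0 − 1 = -1.00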